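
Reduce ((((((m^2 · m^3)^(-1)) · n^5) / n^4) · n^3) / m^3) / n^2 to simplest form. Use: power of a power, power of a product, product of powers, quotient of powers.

((((((m^2 · m^3)^(-1)) · n^5) / n^4) · n^3) / m^3) / n^2
= (((((((m^2)^(-1)) · ((m^3)^(-1))) · n^5) / n^4) · n^3) / m^3) / n^2    [power of a product]
= (((((m^(-2) · ((m^3)^(-1))) · n^5) / n^4) · n^3) / m^3) / n^2    [power of a power]
= (((((m^(-2) · m^(-3)) · n^5) / n^4) · n^3) / m^3) / n^2    [power of a power]
= ((((m^(-5) · n^5) / n^4) · n^3) / m^3) / n^2    [product of powers]
= m^(-8)·n^2    [quotient of powers; product of powers]

m^(-8)·n^2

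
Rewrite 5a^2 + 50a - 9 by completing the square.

5(a + 5)^2 - 134

5a^2 + 50a - 9
= 5(a^2 + 10a) - 9    [factor out 5 from the a-terms]
= 5(a^2 + 10a + 25 - 25) - 9    [add and subtract 25 inside the bracket]
= 5(a + 5)^2 - 125 - 9    [perfect-square identity]
= 5(a + 5)^2 - 134    [combine constants]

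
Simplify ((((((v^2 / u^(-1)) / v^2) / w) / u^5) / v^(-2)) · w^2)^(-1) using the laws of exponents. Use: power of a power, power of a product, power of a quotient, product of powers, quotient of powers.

((((((v^2 / u^(-1)) / v^2) / w) / u^5) / v^(-2)) · w^2)^(-1)
= ((((((v^2 / u^(-1)) / v^2) / w) / u^5) / v^(-2))^(-1)) · ((w^2)^(-1))    [power of a product]
= ((((((v^2 / u^(-1)) / v^2) / w) / u^5)^(-1)) / ((v^(-2))^(-1))) · ((w^2)^(-1))    [power of a quotient]
= ((((((v^2 / u^(-1)) / v^2) / w)^(-1)) / ((u^5)^(-1))) / ((v^(-2))^(-1))) · ((w^2)^(-1))    [power of a quotient]
= ((((((v^2 / u^(-1)) / v^2)^(-1)) / (w^(-1))) / ((u^5)^(-1))) / ((v^(-2))^(-1))) · ((w^2)^(-1))    [power of a quotient]
= ((((((v^2 / u^(-1))^(-1)) / ((v^2)^(-1))) / (w^(-1))) / ((u^5)^(-1))) / ((v^(-2))^(-1))) · ((w^2)^(-1))    [power of a quotient]
= (((((((v^2)^(-1)) / ((u^(-1))^(-1))) / ((v^2)^(-1))) / (w^(-1))) / ((u^5)^(-1))) / ((v^(-2))^(-1))) · ((w^2)^(-1))    [power of a quotient]
= (((((v^(-2) / ((u^(-1))^(-1))) / ((v^2)^(-1))) / (w^(-1))) / ((u^5)^(-1))) / ((v^(-2))^(-1))) · ((w^2)^(-1))    [power of a power]
= (((((v^(-2) / u) / ((v^2)^(-1))) / (w^(-1))) / ((u^5)^(-1))) / ((v^(-2))^(-1))) · ((w^2)^(-1))    [power of a power]
= (((((v^(-2) / u) / v^(-2)) / (w^(-1))) / ((u^5)^(-1))) / ((v^(-2))^(-1))) · ((w^2)^(-1))    [power of a power]
= (((((v^(-2) / u) / v^(-2)) / w^(-1)) / u^(-5)) / ((v^(-2))^(-1))) · ((w^2)^(-1))    [power of a power]
= (((((v^(-2) / u) / v^(-2)) / w^(-1)) / u^(-5)) / v^2) · ((w^2)^(-1))    [power of a power]
= (((((v^(-2) / u) / v^(-2)) / w^(-1)) / u^(-5)) / v^2) · w^(-2)    [power of a power]
= u^4·v^(-2)·w^(-1)    [quotient of powers; product of powers]

u^4·v^(-2)·w^(-1)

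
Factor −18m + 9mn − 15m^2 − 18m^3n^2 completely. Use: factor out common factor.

3m(−6 + 3n − 5m − 6m^2n^2)

−18m + 9mn − 15m^2 − 18m^3n^2
= 3(−6m + 3mn − 5m^2 − 6m^3n^2)    [factor out 3]
= 3m(−6 + 3n − 5m − 6m^2n^2)    [factor out m]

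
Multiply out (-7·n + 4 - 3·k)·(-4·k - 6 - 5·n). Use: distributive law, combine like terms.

43·k·n + 22·n + 35·n^2 + 2·k - 24 + 12·k^2

(-7·n + 4 - 3·k)·(-4·k - 6 - 5·n)
= 28·k·n + 42·n + 35·n^2 - 16·k - 24 - 20·n + 12·k^2 + 18·k + 15·k·n    [distributive law]
= 43·k·n + 22·n + 35·n^2 + 2·k - 24 + 12·k^2    [combine like terms]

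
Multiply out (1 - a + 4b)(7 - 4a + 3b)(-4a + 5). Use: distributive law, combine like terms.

-83a + 35 + 64a^2 - 219ab + 155b - 16a^3 + 76a^2b - 48ab^2 + 60b^2

(1 - a + 4b)(7 - 4a + 3b)(-4a + 5)
= (7 - 4a + 3b - 7a + 4a^2 - 3ab + 28b - 16ab + 12b^2)(-4a + 5)    [distributive law]
= (7 - 11a + 31b + 4a^2 - 19ab + 12b^2)(-4a + 5)    [combine like terms]
= -28a + 35 + 44a^2 - 55a - 124ab + 155b - 16a^3 + 20a^2 + 76a^2b - 95ab - 48ab^2 + 60b^2    [distributive law]
= -83a + 35 + 64a^2 - 219ab + 155b - 16a^3 + 76a^2b - 48ab^2 + 60b^2    [combine like terms]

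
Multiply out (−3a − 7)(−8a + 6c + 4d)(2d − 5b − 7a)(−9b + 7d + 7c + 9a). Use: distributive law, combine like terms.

−1488a^2bd + 708a^2d^2 + 1482a^2cd + 12a^3d + 1080a^2b^2 − 1164a^2bc + 432a^3b − 42a^3c − 1512a^4 + 1374abcd − 420acd^2 − 252ac^2d − 810ab^2c + 630abc^2 + 882a^2c^2 + 636abd^2 − 168ad^3 − 540ab^2d − 3472abd + 1652ad^2 + 3458acd + 28a^2d + 2520ab^2 − 2716abc + 1008a^2b − 98a^2c − 3528a^3 + 3206bcd − 980cd^2 − 588c^2d − 1890b^2c + 1470bc^2 + 2058ac^2 + 1484bd^2 − 392d^3 − 1260b^2d

(−3a − 7)(−8a + 6c + 4d)(2d − 5b − 7a)(−9b + 7d + 7c + 9a)
= (24a^2 − 18ac − 12ad + 56a − 42c − 28d)(2d − 5b − 7a)(−9b + 7d + 7c + 9a)    [distributive law]
= (48a^2d − 120a^2b − 168a^3 − 36acd + 90abc + 126a^2c − 24ad^2 + 60abd + 84a^2d + 112ad − 280ab − 392a^2 − 84cd + 210bc + 294ac − 56d^2 + 140bd + 196ad)(−9b + 7d + 7c + 9a)    [distributive law]
= (132a^2d − 120a^2b − 168a^3 − 36acd + 90abc + 126a^2c − 24ad^2 + 60abd + 308ad − 280ab − 392a^2 − 84cd + 210bc + 294ac − 56d^2 + 140bd)(−9b + 7d + 7c + 9a)    [combine like terms]
= −1188a^2bd + 924a^2d^2 + 924a^2cd + 1188a^3d + 1080a^2b^2 − 840a^2bd − 840a^2bc − 1080a^3b + 1512a^3b − 1176a^3d − 1176a^3c − 1512a^4 + 324abcd − 252acd^2 − 252ac^2d − 324a^2cd − 810ab^2c + 630abcd + 630abc^2 + 810a^2bc − 1134a^2bc + 882a^2cd + 882a^2c^2 + 1134a^3c + 216abd^2 − 168ad^3 − 168acd^2 − 216a^2d^2 − 540ab^2d + 420abd^2 + 420abcd + 540a^2bd − 2772abd + 2156ad^2 + 2156acd + 2772a^2d + 2520ab^2 − 1960abd − 1960abc − 2520a^2b + 3528a^2b − 2744a^2d − 2744a^2c − 3528a^3 + 756bcd − 588cd^2 − 588c^2d − 756acd − 1890b^2c + 1470bcd + 1470bc^2 + 1890abc − 2646abc + 2058acd + 2058ac^2 + 2646a^2c + 504bd^2 − 392d^3 − 392cd^2 − 504ad^2 − 1260b^2d + 980bd^2 + 980bcd + 1260abd    [distributive law]
= −1488a^2bd + 708a^2d^2 + 1482a^2cd + 12a^3d + 1080a^2b^2 − 1164a^2bc + 432a^3b − 42a^3c − 1512a^4 + 1374abcd − 420acd^2 − 252ac^2d − 810ab^2c + 630abc^2 + 882a^2c^2 + 636abd^2 − 168ad^3 − 540ab^2d − 3472abd + 1652ad^2 + 3458acd + 28a^2d + 2520ab^2 − 2716abc + 1008a^2b − 98a^2c − 3528a^3 + 3206bcd − 980cd^2 − 588c^2d − 1890b^2c + 1470bc^2 + 2058ac^2 + 1484bd^2 − 392d^3 − 1260b^2d    [combine like terms]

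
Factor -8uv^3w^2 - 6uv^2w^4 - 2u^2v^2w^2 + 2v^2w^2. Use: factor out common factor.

2v^2w^2(-4uv - 3uw^2 - u^2 + 1)

-8uv^3w^2 - 6uv^2w^4 - 2u^2v^2w^2 + 2v^2w^2
= 2(-4uv^3w^2 - 3uv^2w^4 - u^2v^2w^2 + v^2w^2)    [factor out 2]
= 2v^2w^2(-4uv - 3uw^2 - u^2 + 1)    [factor out v^2w^2]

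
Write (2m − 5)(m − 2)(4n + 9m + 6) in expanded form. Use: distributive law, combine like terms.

(2m − 5)(m − 2)(4n + 9m + 6)
= (2m^2 − 4m − 5m + 10)(4n + 9m + 6)    [distributive law]
= (2m^2 − 9m + 10)(4n + 9m + 6)    [combine like terms]
= 8m^2n + 18m^3 + 12m^2 − 36mn − 81m^2 − 54m + 40n + 90m + 60    [distributive law]
= 8m^2n + 18m^3 − 69m^2 − 36mn + 36m + 40n + 60    [combine like terms]

8m^2n + 18m^3 − 69m^2 − 36mn + 36m + 40n + 60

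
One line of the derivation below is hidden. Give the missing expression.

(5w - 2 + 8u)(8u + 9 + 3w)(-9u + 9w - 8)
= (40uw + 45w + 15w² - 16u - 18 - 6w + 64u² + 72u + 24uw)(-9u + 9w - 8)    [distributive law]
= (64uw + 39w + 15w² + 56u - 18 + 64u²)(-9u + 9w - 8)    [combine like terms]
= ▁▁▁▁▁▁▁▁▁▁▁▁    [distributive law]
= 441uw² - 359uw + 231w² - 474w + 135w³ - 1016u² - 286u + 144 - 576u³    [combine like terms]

Applying distributive law to the line above:

-576u²w + 576uw² - 512uw - 351uw + 351w² - 312w - 135uw² + 135w³ - 120w² - 504u² + 504uw - 448u + 162u - 162w + 144 - 576u³ + 576u²w - 512u²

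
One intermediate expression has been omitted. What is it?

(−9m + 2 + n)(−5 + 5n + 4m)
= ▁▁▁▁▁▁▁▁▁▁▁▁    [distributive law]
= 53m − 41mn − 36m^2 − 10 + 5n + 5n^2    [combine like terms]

By distributive law:

45m − 45mn − 36m^2 − 10 + 10n + 8m − 5n + 5n^2 + 4mn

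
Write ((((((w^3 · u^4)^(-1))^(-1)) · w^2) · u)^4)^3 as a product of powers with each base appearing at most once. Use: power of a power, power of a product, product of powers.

u^60w^60

((((((w^3 · u^4)^(-1))^(-1)) · w^2) · u)^4)^3
= (((((w^3 · u^4)^(-1))^(-1)) · w^2) · u)^12    [power of a power]
= (((((w^3 · u^4)^(-1))^(-1)) · w^2)^12) · (u^12)    [power of a product]
= (((((w^3 · u^4)^(-1))^(-1))^12) · ((w^2)^12)) · (u^12)    [power of a product]
= ((((w^3 · u^4)^(-1))^(-12)) · ((w^2)^12)) · (u^12)    [power of a power]
= (((w^3 · u^4)^12) · ((w^2)^12)) · (u^12)    [power of a power]
= ((((w^3)^12) · ((u^4)^12)) · ((w^2)^12)) · (u^12)    [power of a product]
= ((w^36 · ((u^4)^12)) · ((w^2)^12)) · (u^12)    [power of a power]
= ((w^36 · u^48) · ((w^2)^12)) · (u^12)    [power of a power]
= ((w^36 · u^48) · w^24) · (u^12)    [power of a power]
= u^60w^60    [product of powers]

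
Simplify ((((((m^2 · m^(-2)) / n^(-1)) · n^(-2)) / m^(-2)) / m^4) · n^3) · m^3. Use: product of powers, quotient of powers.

((((((m^2 · m^(-2)) / n^(-1)) · n^(-2)) / m^(-2)) / m^4) · n^3) · m^3
= (((((m^0 / n^(-1)) · n^(-2)) / m^(-2)) / m^4) · n^3) · m^3    [product of powers]
= m·n^2    [quotient of powers; product of powers]

m·n^2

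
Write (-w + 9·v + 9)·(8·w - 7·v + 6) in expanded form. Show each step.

-8·w^2 + 79·v·w + 66·w - 63·v^2 - 9·v + 54

(-w + 9·v + 9)·(8·w - 7·v + 6)
= -8·w^2 + 7·v·w - 6·w + 72·v·w - 63·v^2 + 54·v + 72·w - 63·v + 54    [distributive law]
= -8·w^2 + 79·v·w + 66·w - 63·v^2 - 9·v + 54    [combine like terms]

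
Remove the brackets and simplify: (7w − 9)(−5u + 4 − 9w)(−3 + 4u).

(7w − 9)(−5u + 4 − 9w)(−3 + 4u)
= (−35uw + 28w − 63w² + 45u − 36 + 81w)(−3 + 4u)    [distributive law]
= (−35uw + 109w − 63w² + 45u − 36)(−3 + 4u)    [combine like terms]
= 105uw − 140u²w − 327w + 436uw + 189w² − 252uw² − 135u + 180u² + 108 − 144u    [distributive law]
= 541uw − 140u²w − 327w + 189w² − 252uw² − 279u + 180u² + 108    [combine like terms]

541uw − 140u²w − 327w + 189w² − 252uw² − 279u + 180u² + 108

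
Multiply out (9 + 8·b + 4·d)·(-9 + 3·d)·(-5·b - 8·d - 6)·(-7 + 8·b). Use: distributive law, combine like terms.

(9 + 8·b + 4·d)·(-9 + 3·d)·(-5·b - 8·d - 6)·(-7 + 8·b)
= (-81 + 27·d - 72·b + 24·b·d - 36·d + 12·d^2)·(-5·b - 8·d - 6)·(-7 + 8·b)    [distributive law]
= (-81 - 9·d - 72·b + 24·b·d + 12·d^2)·(-5·b - 8·d - 6)·(-7 + 8·b)    [combine like terms]
= (405·b + 648·d + 486 + 45·b·d + 72·d^2 + 54·d + 360·b^2 + 576·b·d + 432·b - 120·b^2·d - 192·b·d^2 - 144·b·d - 60·b·d^2 - 96·d^3 - 72·d^2)·(-7 + 8·b)    [distributive law]
= (837·b + 702·d + 486 + 477·b·d + 360·b^2 - 120·b^2·d - 252·b·d^2 - 96·d^3)·(-7 + 8·b)    [combine like terms]
= -5859·b + 6696·b^2 - 4914·d + 5616·b·d - 3402 + 3888·b - 3339·b·d + 3816·b^2·d - 2520·b^2 + 2880·b^3 + 840·b^2·d - 960·b^3·d + 1764·b·d^2 - 2016·b^2·d^2 + 672·d^3 - 768·b·d^3    [distributive law]
= -1971·b + 4176·b^2 - 4914·d + 2277·b·d - 3402 + 4656·b^2·d + 2880·b^3 - 960·b^3·d + 1764·b·d^2 - 2016·b^2·d^2 + 672·d^3 - 768·b·d^3    [combine like terms]

-1971·b + 4176·b^2 - 4914·d + 2277·b·d - 3402 + 4656·b^2·d + 2880·b^3 - 960·b^3·d + 1764·b·d^2 - 2016·b^2·d^2 + 672·d^3 - 768·b·d^3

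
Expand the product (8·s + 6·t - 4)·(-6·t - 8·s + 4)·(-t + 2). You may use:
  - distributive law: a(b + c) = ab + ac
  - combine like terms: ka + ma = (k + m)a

96·s·t^2 - 256·s·t + 64·s^2·t - 128·s^2 + 128·s + 36·t^3 - 120·t^2 + 112·t - 32

(8·s + 6·t - 4)·(-6·t - 8·s + 4)·(-t + 2)
= (-48·s·t - 64·s^2 + 32·s - 36·t^2 - 48·s·t + 24·t + 24·t + 32·s - 16)·(-t + 2)    [distributive law]
= (-96·s·t - 64·s^2 + 64·s - 36·t^2 + 48·t - 16)·(-t + 2)    [combine like terms]
= 96·s·t^2 - 192·s·t + 64·s^2·t - 128·s^2 - 64·s·t + 128·s + 36·t^3 - 72·t^2 - 48·t^2 + 96·t + 16·t - 32    [distributive law]
= 96·s·t^2 - 256·s·t + 64·s^2·t - 128·s^2 + 128·s + 36·t^3 - 120·t^2 + 112·t - 32    [combine like terms]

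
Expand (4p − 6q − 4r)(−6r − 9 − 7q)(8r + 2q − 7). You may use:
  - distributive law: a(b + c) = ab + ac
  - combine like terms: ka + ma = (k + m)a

−192pr² − 272pqr − 120pr + 124pq + 252p − 56pq² + 560qr² + 464q²r + 56qr − 186q² − 378q + 84q³ + 192r³ + 120r² − 252r

(4p − 6q − 4r)(−6r − 9 − 7q)(8r + 2q − 7)
= (−24pr − 36p − 28pq + 36qr + 54q + 42q² + 24r² + 36r + 28qr)(8r + 2q − 7)    [distributive law]
= (−24pr − 36p − 28pq + 64qr + 54q + 42q² + 24r² + 36r)(8r + 2q − 7)    [combine like terms]
= −192pr² − 48pqr + 168pr − 288pr − 72pq + 252p − 224pqr − 56pq² + 196pq + 512qr² + 128q²r − 448qr + 432qr + 108q² − 378q + 336q²r + 84q³ − 294q² + 192r³ + 48qr² − 168r² + 288r² + 72qr − 252r    [distributive law]
= −192pr² − 272pqr − 120pr + 124pq + 252p − 56pq² + 560qr² + 464q²r + 56qr − 186q² − 378q + 84q³ + 192r³ + 120r² − 252r    [combine like terms]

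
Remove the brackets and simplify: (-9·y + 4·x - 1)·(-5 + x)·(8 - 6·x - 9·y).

(-9·y + 4·x - 1)·(-5 + x)·(8 - 6·x - 9·y)
= (45·y - 9·x·y - 20·x + 4·x² + 5 - x)·(8 - 6·x - 9·y)    [distributive law]
= (45·y - 9·x·y - 21·x + 4·x² + 5)·(8 - 6·x - 9·y)    [combine like terms]
= 360·y - 270·x·y - 405·y² - 72·x·y + 54·x²·y + 81·x·y² - 168·x + 126·x² + 189·x·y + 32·x² - 24·x³ - 36·x²·y + 40 - 30·x - 45·y    [distributive law]
= 315·y - 153·x·y - 405·y² + 18·x²·y + 81·x·y² - 198·x + 158·x² - 24·x³ + 40    [combine like terms]

315·y - 153·x·y - 405·y² + 18·x²·y + 81·x·y² - 198·x + 158·x² - 24·x³ + 40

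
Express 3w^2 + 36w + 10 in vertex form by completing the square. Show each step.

3(w + 6)^2 - 98

3w^2 + 36w + 10
= 3(w^2 + 12w) + 10    [factor out 3 from the w-terms]
= 3(w^2 + 12w + 36 - 36) + 10    [add and subtract 36 inside the bracket]
= 3(w + 6)^2 - 108 + 10    [perfect-square identity]
= 3(w + 6)^2 - 98    [combine constants]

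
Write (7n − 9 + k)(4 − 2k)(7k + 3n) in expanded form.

(7n − 9 + k)(4 − 2k)(7k + 3n)
= (28n − 14kn − 36 + 18k + 4k − 2k^2)(7k + 3n)    [distributive law]
= (28n − 14kn − 36 + 22k − 2k^2)(7k + 3n)    [combine like terms]
= 196kn + 84n^2 − 98k^2n − 42kn^2 − 252k − 108n + 154k^2 + 66kn − 14k^3 − 6k^2n    [distributive law]
= 262kn + 84n^2 − 104k^2n − 42kn^2 − 252k − 108n + 154k^2 − 14k^3    [combine like terms]

262kn + 84n^2 − 104k^2n − 42kn^2 − 252k − 108n + 154k^2 − 14k^3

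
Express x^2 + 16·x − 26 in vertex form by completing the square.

x^2 + 16·x − 26
= x^2 + 16·x + 64 − 64 − 26    [add and subtract 64]
= (x + 8)^2 − 64 − 26    [perfect-square identity]
= (x + 8)^2 − 90    [combine constants]

(x + 8)^2 − 90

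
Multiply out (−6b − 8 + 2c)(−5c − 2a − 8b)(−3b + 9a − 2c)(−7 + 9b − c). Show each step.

(−6b − 8 + 2c)(−5c − 2a − 8b)(−3b + 9a − 2c)(−7 + 9b − c)
= (30bc + 12ab + 48b^2 + 40c + 16a + 64b − 10c^2 − 4ac − 16bc)(−3b + 9a − 2c)(−7 + 9b − c)    [distributive law]
= (14bc + 12ab + 48b^2 + 40c + 16a + 64b − 10c^2 − 4ac)(−3b + 9a − 2c)(−7 + 9b − c)    [combine like terms]
= (−42b^2c + 126abc − 28bc^2 − 36ab^2 + 108a^2b − 24abc − 144b^3 + 432ab^2 − 96b^2c − 120bc + 360ac − 80c^2 − 48ab + 144a^2 − 32ac − 192b^2 + 576ab − 128bc + 30bc^2 − 90ac^2 + 20c^3 + 12abc − 36a^2c + 8ac^2)(−7 + 9b − c)    [distributive law]
= (−138b^2c + 114abc + 2bc^2 + 396ab^2 + 108a^2b − 144b^3 − 248bc + 328ac − 80c^2 + 528ab + 144a^2 − 192b^2 − 82ac^2 + 20c^3 − 36a^2c)(−7 + 9b − c)    [combine like terms]
= 966b^2c − 1242b^3c + 138b^2c^2 − 798abc + 1026ab^2c − 114abc^2 − 14bc^2 + 18b^2c^2 − 2bc^3 − 2772ab^2 + 3564ab^3 − 396ab^2c − 756a^2b + 972a^2b^2 − 108a^2bc + 1008b^3 − 1296b^4 + 144b^3c + 1736bc − 2232b^2c + 248bc^2 − 2296ac + 2952abc − 328ac^2 + 560c^2 − 720bc^2 + 80c^3 − 3696ab + 4752ab^2 − 528abc − 1008a^2 + 1296a^2b − 144a^2c + 1344b^2 − 1728b^3 + 192b^2c + 574ac^2 − 738abc^2 + 82ac^3 − 140c^3 + 180bc^3 − 20c^4 + 252a^2c − 324a^2bc + 36a^2c^2    [distributive law]
= −1074b^2c − 1098b^3c + 156b^2c^2 + 1626abc + 630ab^2c − 852abc^2 − 486bc^2 + 178bc^3 + 1980ab^2 + 3564ab^3 + 540a^2b + 972a^2b^2 − 432a^2bc − 720b^3 − 1296b^4 + 1736bc − 2296ac + 246ac^2 + 560c^2 − 60c^3 − 3696ab − 1008a^2 + 108a^2c + 1344b^2 + 82ac^3 − 20c^4 + 36a^2c^2    [combine like terms]

−1074b^2c − 1098b^3c + 156b^2c^2 + 1626abc + 630ab^2c − 852abc^2 − 486bc^2 + 178bc^3 + 1980ab^2 + 3564ab^3 + 540a^2b + 972a^2b^2 − 432a^2bc − 720b^3 − 1296b^4 + 1736bc − 2296ac + 246ac^2 + 560c^2 − 60c^3 − 3696ab − 1008a^2 + 108a^2c + 1344b^2 + 82ac^3 − 20c^4 + 36a^2c^2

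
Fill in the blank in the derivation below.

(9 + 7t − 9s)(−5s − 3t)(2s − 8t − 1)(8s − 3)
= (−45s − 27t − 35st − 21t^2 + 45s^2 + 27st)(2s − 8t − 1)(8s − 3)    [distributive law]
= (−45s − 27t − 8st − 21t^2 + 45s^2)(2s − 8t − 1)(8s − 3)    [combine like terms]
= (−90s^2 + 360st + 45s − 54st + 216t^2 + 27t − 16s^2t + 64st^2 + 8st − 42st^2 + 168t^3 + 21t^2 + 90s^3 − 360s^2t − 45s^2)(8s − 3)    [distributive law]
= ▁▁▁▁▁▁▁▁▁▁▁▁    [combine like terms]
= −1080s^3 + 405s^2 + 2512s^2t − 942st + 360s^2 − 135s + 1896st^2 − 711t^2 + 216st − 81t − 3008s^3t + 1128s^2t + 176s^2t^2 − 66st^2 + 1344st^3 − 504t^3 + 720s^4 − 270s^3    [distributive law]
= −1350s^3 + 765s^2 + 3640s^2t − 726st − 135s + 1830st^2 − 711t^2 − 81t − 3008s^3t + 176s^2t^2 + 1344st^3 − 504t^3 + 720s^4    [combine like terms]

By combine like terms:

(−135s^2 + 314st + 45s + 237t^2 + 27t − 376s^2t + 22st^2 + 168t^3 + 90s^3)(8s − 3)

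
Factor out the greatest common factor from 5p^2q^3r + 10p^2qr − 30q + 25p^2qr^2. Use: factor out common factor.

5p^2q^3r + 10p^2qr − 30q + 25p^2qr^2
= 5(p^2q^3r + 2p^2qr − 6q + 5p^2qr^2)    [factor out 5]
= 5q(p^2q^2r + 2p^2r − 6 + 5p^2r^2)    [factor out q]

5q(p^2q^2r + 2p^2r − 6 + 5p^2r^2)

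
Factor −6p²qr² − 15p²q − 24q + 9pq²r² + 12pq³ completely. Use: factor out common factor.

−6p²qr² − 15p²q − 24q + 9pq²r² + 12pq³
= 3(−2p²qr² − 5p²q − 8q + 3pq²r² + 4pq³)    [factor out 3]
= 3q(−2p²r² − 5p² − 8 + 3pqr² + 4pq²)    [factor out q]

3q(−2p²r² − 5p² − 8 + 3pqr² + 4pq²)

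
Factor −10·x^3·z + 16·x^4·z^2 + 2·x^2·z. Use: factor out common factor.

2·x^2·z(−5·x + 8·x^2·z + 1)

−10·x^3·z + 16·x^4·z^2 + 2·x^2·z
= 2(−5·x^3·z + 8·x^4·z^2 + x^2·z)    [factor out 2]
= 2·x^2·z(−5·x + 8·x^2·z + 1)    [factor out x^2·z]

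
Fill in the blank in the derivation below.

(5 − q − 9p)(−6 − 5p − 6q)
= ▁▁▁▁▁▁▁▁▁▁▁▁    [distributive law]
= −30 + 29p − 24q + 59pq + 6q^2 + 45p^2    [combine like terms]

By distributive law:

−30 − 25p − 30q + 6q + 5pq + 6q^2 + 54p + 45p^2 + 54pq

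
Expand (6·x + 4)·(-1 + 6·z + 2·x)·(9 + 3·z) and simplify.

18·x + 330·x·z + 108·x·z² + 108·x² + 36·x²·z - 36 + 204·z + 72·z²

(6·x + 4)·(-1 + 6·z + 2·x)·(9 + 3·z)
= (-6·x + 36·x·z + 12·x² - 4 + 24·z + 8·x)·(9 + 3·z)    [distributive law]
= (2·x + 36·x·z + 12·x² - 4 + 24·z)·(9 + 3·z)    [combine like terms]
= 18·x + 6·x·z + 324·x·z + 108·x·z² + 108·x² + 36·x²·z - 36 - 12·z + 216·z + 72·z²    [distributive law]
= 18·x + 330·x·z + 108·x·z² + 108·x² + 36·x²·z - 36 + 204·z + 72·z²    [combine like terms]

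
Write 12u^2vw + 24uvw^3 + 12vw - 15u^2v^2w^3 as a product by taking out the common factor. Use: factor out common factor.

12u^2vw + 24uvw^3 + 12vw - 15u^2v^2w^3
= 3(4u^2vw + 8uvw^3 + 4vw - 5u^2v^2w^3)    [factor out 3]
= 3vw(4u^2 + 8uw^2 + 4 - 5u^2vw^2)    [factor out vw]

3vw(4u^2 + 8uw^2 + 4 - 5u^2vw^2)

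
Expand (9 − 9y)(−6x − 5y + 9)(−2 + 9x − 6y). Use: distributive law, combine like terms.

837x − 486x^2 − 918xy − 234y + 666y^2 − 162 + 486x^2y + 81xy^2 − 270y^3

(9 − 9y)(−6x − 5y + 9)(−2 + 9x − 6y)
= (−54x − 45y + 81 + 54xy + 45y^2 − 81y)(−2 + 9x − 6y)    [distributive law]
= (−54x − 126y + 81 + 54xy + 45y^2)(−2 + 9x − 6y)    [combine like terms]
= 108x − 486x^2 + 324xy + 252y − 1134xy + 756y^2 − 162 + 729x − 486y − 108xy + 486x^2y − 324xy^2 − 90y^2 + 405xy^2 − 270y^3    [distributive law]
= 837x − 486x^2 − 918xy − 234y + 666y^2 − 162 + 486x^2y + 81xy^2 − 270y^3    [combine like terms]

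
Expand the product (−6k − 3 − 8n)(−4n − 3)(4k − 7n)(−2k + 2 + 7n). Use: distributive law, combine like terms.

(−6k − 3 − 8n)(−4n − 3)(4k − 7n)(−2k + 2 + 7n)
= (24kn + 18k + 12n + 9 + 32n^2 + 24n)(4k − 7n)(−2k + 2 + 7n)    [distributive law]
= (24kn + 18k + 36n + 9 + 32n^2)(4k − 7n)(−2k + 2 + 7n)    [combine like terms]
= (96k^2n − 168kn^2 + 72k^2 − 126kn + 144kn − 252n^2 + 36k − 63n + 128kn^2 − 224n^3)(−2k + 2 + 7n)    [distributive law]
= (96k^2n − 40kn^2 + 72k^2 + 18kn − 252n^2 + 36k − 63n − 224n^3)(−2k + 2 + 7n)    [combine like terms]
= −192k^3n + 192k^2n + 672k^2n^2 + 80k^2n^2 − 80kn^2 − 280kn^3 − 144k^3 + 144k^2 + 504k^2n − 36k^2n + 36kn + 126kn^2 + 504kn^2 − 504n^2 − 1764n^3 − 72k^2 + 72k + 252kn + 126kn − 126n − 441n^2 + 448kn^3 − 448n^3 − 1568n^4    [distributive law]
= −192k^3n + 660k^2n + 752k^2n^2 + 550kn^2 + 168kn^3 − 144k^3 + 72k^2 + 414kn − 945n^2 − 2212n^3 + 72k − 126n − 1568n^4    [combine like terms]

−192k^3n + 660k^2n + 752k^2n^2 + 550kn^2 + 168kn^3 − 144k^3 + 72k^2 + 414kn − 945n^2 − 2212n^3 + 72k − 126n − 1568n^4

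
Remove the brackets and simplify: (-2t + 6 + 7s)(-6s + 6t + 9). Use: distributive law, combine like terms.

54st - 12t^2 + 18t + 27s + 54 - 42s^2

(-2t + 6 + 7s)(-6s + 6t + 9)
= 12st - 12t^2 - 18t - 36s + 36t + 54 - 42s^2 + 42st + 63s    [distributive law]
= 54st - 12t^2 + 18t + 27s + 54 - 42s^2    [combine like terms]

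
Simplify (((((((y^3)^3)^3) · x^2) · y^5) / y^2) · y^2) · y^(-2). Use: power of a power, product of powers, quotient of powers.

(((((((y^3)^3)^3) · x^2) · y^5) / y^2) · y^2) · y^(-2)
= ((((((y^3)^9) · x^2) · y^5) / y^2) · y^2) · y^(-2)    [power of a power]
= ((((y^27 · x^2) · y^5) / y^2) · y^2) · y^(-2)    [power of a power]
= x^2y^30    [quotient of powers; product of powers]

x^2y^30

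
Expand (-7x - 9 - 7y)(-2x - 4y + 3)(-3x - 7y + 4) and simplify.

-42x³ - 224x²y + 65x² - 378xy² + 144xy + 69x + 7y² + 249y - 108 - 196y³

(-7x - 9 - 7y)(-2x - 4y + 3)(-3x - 7y + 4)
= (14x² + 28xy - 21x + 18x + 36y - 27 + 14xy + 28y² - 21y)(-3x - 7y + 4)    [distributive law]
= (14x² + 42xy - 3x + 15y - 27 + 28y²)(-3x - 7y + 4)    [combine like terms]
= -42x³ - 98x²y + 56x² - 126x²y - 294xy² + 168xy + 9x² + 21xy - 12x - 45xy - 105y² + 60y + 81x + 189y - 108 - 84xy² - 196y³ + 112y²    [distributive law]
= -42x³ - 224x²y + 65x² - 378xy² + 144xy + 69x + 7y² + 249y - 108 - 196y³    [combine like terms]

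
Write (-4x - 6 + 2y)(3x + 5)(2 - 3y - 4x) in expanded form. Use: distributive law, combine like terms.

128x^2 + 12x^2y + 48x^3 + 44x + 86xy - 60 + 110y - 18xy^2 - 30y^2

(-4x - 6 + 2y)(3x + 5)(2 - 3y - 4x)
= (-12x^2 - 20x - 18x - 30 + 6xy + 10y)(2 - 3y - 4x)    [distributive law]
= (-12x^2 - 38x - 30 + 6xy + 10y)(2 - 3y - 4x)    [combine like terms]
= -24x^2 + 36x^2y + 48x^3 - 76x + 114xy + 152x^2 - 60 + 90y + 120x + 12xy - 18xy^2 - 24x^2y + 20y - 30y^2 - 40xy    [distributive law]
= 128x^2 + 12x^2y + 48x^3 + 44x + 86xy - 60 + 110y - 18xy^2 - 30y^2    [combine like terms]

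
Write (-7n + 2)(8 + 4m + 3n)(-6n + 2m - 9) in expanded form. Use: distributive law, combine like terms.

(-7n + 2)(8 + 4m + 3n)(-6n + 2m - 9)
= (-56n - 28mn - 21n^2 + 16 + 8m + 6n)(-6n + 2m - 9)    [distributive law]
= (-50n - 28mn - 21n^2 + 16 + 8m)(-6n + 2m - 9)    [combine like terms]
= 300n^2 - 100mn + 450n + 168mn^2 - 56m^2n + 252mn + 126n^3 - 42mn^2 + 189n^2 - 96n + 32m - 144 - 48mn + 16m^2 - 72m    [distributive law]
= 489n^2 + 104mn + 354n + 126mn^2 - 56m^2n + 126n^3 - 40m - 144 + 16m^2    [combine like terms]

489n^2 + 104mn + 354n + 126mn^2 - 56m^2n + 126n^3 - 40m - 144 + 16m^2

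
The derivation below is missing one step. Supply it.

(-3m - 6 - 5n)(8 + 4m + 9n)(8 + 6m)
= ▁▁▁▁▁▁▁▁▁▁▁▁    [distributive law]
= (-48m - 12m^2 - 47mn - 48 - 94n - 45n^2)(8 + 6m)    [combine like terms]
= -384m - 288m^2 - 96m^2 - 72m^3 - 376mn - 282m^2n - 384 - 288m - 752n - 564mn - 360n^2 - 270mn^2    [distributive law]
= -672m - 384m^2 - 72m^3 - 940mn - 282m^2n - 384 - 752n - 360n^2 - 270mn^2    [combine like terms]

Applying distributive law to the line above:

(-24m - 12m^2 - 27mn - 48 - 24m - 54n - 40n - 20mn - 45n^2)(8 + 6m)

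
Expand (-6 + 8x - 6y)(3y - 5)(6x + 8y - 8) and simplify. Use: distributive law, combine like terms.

(-6 + 8x - 6y)(3y - 5)(6x + 8y - 8)
= (-18y + 30 + 24xy - 40x - 18y^2 + 30y)(6x + 8y - 8)    [distributive law]
= (12y + 30 + 24xy - 40x - 18y^2)(6x + 8y - 8)    [combine like terms]
= 72xy + 96y^2 - 96y + 180x + 240y - 240 + 144x^2y + 192xy^2 - 192xy - 240x^2 - 320xy + 320x - 108xy^2 - 144y^3 + 144y^2    [distributive law]
= -440xy + 240y^2 + 144y + 500x - 240 + 144x^2y + 84xy^2 - 240x^2 - 144y^3    [combine like terms]

-440xy + 240y^2 + 144y + 500x - 240 + 144x^2y + 84xy^2 - 240x^2 - 144y^3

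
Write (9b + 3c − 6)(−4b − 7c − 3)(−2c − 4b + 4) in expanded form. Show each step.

(9b + 3c − 6)(−4b − 7c − 3)(−2c − 4b + 4)
= (−36b^2 − 63bc − 27b − 12bc − 21c^2 − 9c + 24b + 42c + 18)(−2c − 4b + 4)    [distributive law]
= (−36b^2 − 75bc − 3b − 21c^2 + 33c + 18)(−2c − 4b + 4)    [combine like terms]
= 72b^2c + 144b^3 − 144b^2 + 150bc^2 + 300b^2c − 300bc + 6bc + 12b^2 − 12b + 42c^3 + 84bc^2 − 84c^2 − 66c^2 − 132bc + 132c − 36c − 72b + 72    [distributive law]
= 372b^2c + 144b^3 − 132b^2 + 234bc^2 − 426bc − 84b + 42c^3 − 150c^2 + 96c + 72    [combine like terms]

372b^2c + 144b^3 − 132b^2 + 234bc^2 − 426bc − 84b + 42c^3 − 150c^2 + 96c + 72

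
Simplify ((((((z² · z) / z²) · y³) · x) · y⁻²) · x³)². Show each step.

x⁸y²z²

((((((z² · z) / z²) · y³) · x) · y⁻²) · x³)²
= ((((((z² · z) / z²) · y³) · x) · y⁻²)²) · ((x³)²)    [power of a product]
= ((((((z² · z) / z²) · y³) · x)²) · ((y⁻²)²)) · ((x³)²)    [power of a product]
= ((((((z² · z) / z²) · y³)²) · (x²)) · ((y⁻²)²)) · ((x³)²)    [power of a product]
= ((((((z² · z) / z²)²) · ((y³)²)) · (x²)) · ((y⁻²)²)) · ((x³)²)    [power of a product]
= ((((((z² · z)²) / ((z²)²)) · ((y³)²)) · (x²)) · ((y⁻²)²)) · ((x³)²)    [power of a quotient]
= (((((((z²)²) · (z²)) / ((z²)²)) · ((y³)²)) · (x²)) · ((y⁻²)²)) · ((x³)²)    [power of a product]
= (((((z⁴ · (z²)) / ((z²)²)) · ((y³)²)) · (x²)) · ((y⁻²)²)) · ((x³)²)    [power of a power]
= ((((z⁶ / ((z²)²)) · ((y³)²)) · (x²)) · ((y⁻²)²)) · ((x³)²)    [product of powers]
= ((((z⁶ / z⁴) · ((y³)²)) · (x²)) · ((y⁻²)²)) · ((x³)²)    [power of a power]
= (((z² · ((y³)²)) · (x²)) · ((y⁻²)²)) · ((x³)²)    [quotient of powers]
= (((z² · y⁶) · (x²)) · ((y⁻²)²)) · ((x³)²)    [power of a power]
= (((z² · y⁶) · x²) · y⁻⁴) · ((x³)²)    [power of a power]
= (((z² · y⁶) · x²) · y⁻⁴) · x⁶    [power of a power]
= x⁸y²z²    [product of powers]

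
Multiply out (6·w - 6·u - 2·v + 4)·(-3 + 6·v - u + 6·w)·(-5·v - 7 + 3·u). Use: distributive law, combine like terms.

(6·w - 6·u - 2·v + 4)·(-3 + 6·v - u + 6·w)·(-5·v - 7 + 3·u)
= (-18·w + 36·v·w - 6·u·w + 36·w^2 + 18·u - 36·u·v + 6·u^2 - 36·u·w + 6·v - 12·v^2 + 2·u·v - 12·v·w - 12 + 24·v - 4·u + 24·w)·(-5·v - 7 + 3·u)    [distributive law]
= (6·w + 24·v·w - 42·u·w + 36·w^2 + 14·u - 34·u·v + 6·u^2 + 30·v - 12·v^2 - 12)·(-5·v - 7 + 3·u)    [combine like terms]
= -30·v·w - 42·w + 18·u·w - 120·v^2·w - 168·v·w + 72·u·v·w + 210·u·v·w + 294·u·w - 126·u^2·w - 180·v·w^2 - 252·w^2 + 108·u·w^2 - 70·u·v - 98·u + 42·u^2 + 170·u·v^2 + 238·u·v - 102·u^2·v - 30·u^2·v - 42·u^2 + 18·u^3 - 150·v^2 - 210·v + 90·u·v + 60·v^3 + 84·v^2 - 36·u·v^2 + 60·v + 84 - 36·u    [distributive law]
= -198·v·w - 42·w + 312·u·w - 120·v^2·w + 282·u·v·w - 126·u^2·w - 180·v·w^2 - 252·w^2 + 108·u·w^2 + 258·u·v - 134·u + 134·u·v^2 - 132·u^2·v + 18·u^3 - 66·v^2 - 150·v + 60·v^3 + 84    [combine like terms]

-198·v·w - 42·w + 312·u·w - 120·v^2·w + 282·u·v·w - 126·u^2·w - 180·v·w^2 - 252·w^2 + 108·u·w^2 + 258·u·v - 134·u + 134·u·v^2 - 132·u^2·v + 18·u^3 - 66·v^2 - 150·v + 60·v^3 + 84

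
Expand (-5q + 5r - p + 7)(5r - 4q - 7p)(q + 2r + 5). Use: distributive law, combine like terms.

(-5q + 5r - p + 7)(5r - 4q - 7p)(q + 2r + 5)
= (-25qr + 20q² + 35pq + 25r² - 20qr - 35pr - 5pr + 4pq + 7p² + 35r - 28q - 49p)(q + 2r + 5)    [distributive law]
= (-45qr + 20q² + 39pq + 25r² - 40pr + 7p² + 35r - 28q - 49p)(q + 2r + 5)    [combine like terms]
= -45q²r - 90qr² - 225qr + 20q³ + 40q²r + 100q² + 39pq² + 78pqr + 195pq + 25qr² + 50r³ + 125r² - 40pqr - 80pr² - 200pr + 7p²q + 14p²r + 35p² + 35qr + 70r² + 175r - 28q² - 56qr - 140q - 49pq - 98pr - 245p    [distributive law]
= -5q²r - 65qr² - 246qr + 20q³ + 72q² + 39pq² + 38pqr + 146pq + 50r³ + 195r² - 80pr² - 298pr + 7p²q + 14p²r + 35p² + 175r - 140q - 245p    [combine like terms]

-5q²r - 65qr² - 246qr + 20q³ + 72q² + 39pq² + 38pqr + 146pq + 50r³ + 195r² - 80pr² - 298pr + 7p²q + 14p²r + 35p² + 175r - 140q - 245p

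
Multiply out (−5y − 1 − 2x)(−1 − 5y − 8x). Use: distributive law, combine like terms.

10y + 25y^2 + 50xy + 1 + 10x + 16x^2

(−5y − 1 − 2x)(−1 − 5y − 8x)
= 5y + 25y^2 + 40xy + 1 + 5y + 8x + 2x + 10xy + 16x^2    [distributive law]
= 10y + 25y^2 + 50xy + 1 + 10x + 16x^2    [combine like terms]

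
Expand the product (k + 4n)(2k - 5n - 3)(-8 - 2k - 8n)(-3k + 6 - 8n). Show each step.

6k^3 - 132k^2 - 124k^2n + 12k^4 + 98k^3n + 128k^2n^2 - 336kn - 864kn^2 - 608kn^3 + 144k + 768n^2 - 1088n^3 - 1280n^4 + 576n

(k + 4n)(2k - 5n - 3)(-8 - 2k - 8n)(-3k + 6 - 8n)
= (2k^2 - 5kn - 3k + 8kn - 20n^2 - 12n)(-8 - 2k - 8n)(-3k + 6 - 8n)    [distributive law]
= (2k^2 + 3kn - 3k - 20n^2 - 12n)(-8 - 2k - 8n)(-3k + 6 - 8n)    [combine like terms]
= (-16k^2 - 4k^3 - 16k^2n - 24kn - 6k^2n - 24kn^2 + 24k + 6k^2 + 24kn + 160n^2 + 40kn^2 + 160n^3 + 96n + 24kn + 96n^2)(-3k + 6 - 8n)    [distributive law]
= (-10k^2 - 4k^3 - 22k^2n + 24kn + 16kn^2 + 24k + 256n^2 + 160n^3 + 96n)(-3k + 6 - 8n)    [combine like terms]
= 30k^3 - 60k^2 + 80k^2n + 12k^4 - 24k^3 + 32k^3n + 66k^3n - 132k^2n + 176k^2n^2 - 72k^2n + 144kn - 192kn^2 - 48k^2n^2 + 96kn^2 - 128kn^3 - 72k^2 + 144k - 192kn - 768kn^2 + 1536n^2 - 2048n^3 - 480kn^3 + 960n^3 - 1280n^4 - 288kn + 576n - 768n^2    [distributive law]
= 6k^3 - 132k^2 - 124k^2n + 12k^4 + 98k^3n + 128k^2n^2 - 336kn - 864kn^2 - 608kn^3 + 144k + 768n^2 - 1088n^3 - 1280n^4 + 576n    [combine like terms]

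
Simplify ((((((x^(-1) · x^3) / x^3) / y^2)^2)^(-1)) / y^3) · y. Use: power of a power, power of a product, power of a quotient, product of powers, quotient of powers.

((((((x^(-1) · x^3) / x^3) / y^2)^2)^(-1)) / y^3) · y
= (((((x^(-1) · x^3) / x^3) / y^2)^(-2)) / y^3) · y    [power of a power]
= (((((x^(-1) · x^3) / x^3)^(-2)) / ((y^2)^(-2))) / y^3) · y    [power of a quotient]
= (((((x^(-1) · x^3)^(-2)) / ((x^3)^(-2))) / ((y^2)^(-2))) / y^3) · y    [power of a quotient]
= ((((((x^(-1))^(-2)) · ((x^3)^(-2))) / ((x^3)^(-2))) / ((y^2)^(-2))) / y^3) · y    [power of a product]
= ((((x^2 · ((x^3)^(-2))) / ((x^3)^(-2))) / ((y^2)^(-2))) / y^3) · y    [power of a power]
= ((((x^2 · x^(-6)) / ((x^3)^(-2))) / ((y^2)^(-2))) / y^3) · y    [power of a power]
= (((x^(-4) / ((x^3)^(-2))) / ((y^2)^(-2))) / y^3) · y    [product of powers]
= (((x^(-4) / x^(-6)) / ((y^2)^(-2))) / y^3) · y    [power of a power]
= ((x^2 / ((y^2)^(-2))) / y^3) · y    [quotient of powers]
= ((x^2 / y^(-4)) / y^3) · y    [power of a power]
= x^2y^2    [quotient of powers; product of powers]

x^2y^2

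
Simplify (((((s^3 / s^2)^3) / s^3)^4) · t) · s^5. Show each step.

(((((s^3 / s^2)^3) / s^3)^4) · t) · s^5
= (((((s^3 / s^2)^3)^4) / ((s^3)^4)) · t) · s^5    [power of a quotient]
= ((((s^3 / s^2)^12) / ((s^3)^4)) · t) · s^5    [power of a power]
= (((((s^3)^12) / ((s^2)^12)) / ((s^3)^4)) · t) · s^5    [power of a quotient]
= (((s^36 / ((s^2)^12)) / ((s^3)^4)) · t) · s^5    [power of a power]
= (((s^36 / s^24) / ((s^3)^4)) · t) · s^5    [power of a power]
= ((s^12 / ((s^3)^4)) · t) · s^5    [quotient of powers]
= ((s^12 / s^12) · t) · s^5    [power of a power]
= (s^0 · t) · s^5    [quotient of powers]
= s^5·t    [product of powers]

s^5·t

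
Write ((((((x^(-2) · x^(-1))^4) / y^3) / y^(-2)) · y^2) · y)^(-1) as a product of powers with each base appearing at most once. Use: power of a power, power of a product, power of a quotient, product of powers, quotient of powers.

((((((x^(-2) · x^(-1))^4) / y^3) / y^(-2)) · y^2) · y)^(-1)
= ((((((x^(-2) · x^(-1))^4) / y^3) / y^(-2)) · y^2)^(-1)) · (y^(-1))    [power of a product]
= ((((((x^(-2) · x^(-1))^4) / y^3) / y^(-2))^(-1)) · ((y^2)^(-1))) · (y^(-1))    [power of a product]
= ((((((x^(-2) · x^(-1))^4) / y^3)^(-1)) / ((y^(-2))^(-1))) · ((y^2)^(-1))) · (y^(-1))    [power of a quotient]
= ((((((x^(-2) · x^(-1))^4)^(-1)) / ((y^3)^(-1))) / ((y^(-2))^(-1))) · ((y^2)^(-1))) · (y^(-1))    [power of a quotient]
= (((((x^(-2) · x^(-1))^(-4)) / ((y^3)^(-1))) / ((y^(-2))^(-1))) · ((y^2)^(-1))) · (y^(-1))    [power of a power]
= ((((((x^(-2))^(-4)) · ((x^(-1))^(-4))) / ((y^3)^(-1))) / ((y^(-2))^(-1))) · ((y^2)^(-1))) · (y^(-1))    [power of a product]
= ((((x^8 · ((x^(-1))^(-4))) / ((y^3)^(-1))) / ((y^(-2))^(-1))) · ((y^2)^(-1))) · (y^(-1))    [power of a power]
= ((((x^8 · x^4) / ((y^3)^(-1))) / ((y^(-2))^(-1))) · ((y^2)^(-1))) · (y^(-1))    [power of a power]
= (((x^12 / ((y^3)^(-1))) / ((y^(-2))^(-1))) · ((y^2)^(-1))) · (y^(-1))    [product of powers]
= (((x^12 / y^(-3)) / ((y^(-2))^(-1))) · ((y^2)^(-1))) · (y^(-1))    [power of a power]
= (((x^12 / y^(-3)) / y^2) · ((y^2)^(-1))) · (y^(-1))    [power of a power]
= (((x^12 / y^(-3)) / y^2) · y^(-2)) · (y^(-1))    [power of a power]
= x^12y^(-2)    [quotient of powers; product of powers]

x^12y^(-2)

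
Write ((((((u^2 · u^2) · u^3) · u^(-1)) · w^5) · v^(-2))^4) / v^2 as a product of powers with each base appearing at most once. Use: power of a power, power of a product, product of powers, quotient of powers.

u^24v^(-10)w^20

((((((u^2 · u^2) · u^3) · u^(-1)) · w^5) · v^(-2))^4) / v^2
= ((((((u^2 · u^2) · u^3) · u^(-1)) · w^5)^4) · ((v^(-2))^4)) / v^2    [power of a product]
= ((((((u^2 · u^2) · u^3) · u^(-1))^4) · ((w^5)^4)) · ((v^(-2))^4)) / v^2    [power of a product]
= ((((((u^2 · u^2) · u^3)^4) · ((u^(-1))^4)) · ((w^5)^4)) · ((v^(-2))^4)) / v^2    [power of a product]
= ((((((u^2 · u^2)^4) · ((u^3)^4)) · ((u^(-1))^4)) · ((w^5)^4)) · ((v^(-2))^4)) / v^2    [power of a product]
= (((((((u^2)^4) · ((u^2)^4)) · ((u^3)^4)) · ((u^(-1))^4)) · ((w^5)^4)) · ((v^(-2))^4)) / v^2    [power of a product]
= (((((u^8 · ((u^2)^4)) · ((u^3)^4)) · ((u^(-1))^4)) · ((w^5)^4)) · ((v^(-2))^4)) / v^2    [power of a power]
= (((((u^8 · u^8) · ((u^3)^4)) · ((u^(-1))^4)) · ((w^5)^4)) · ((v^(-2))^4)) / v^2    [power of a power]
= ((((u^16 · ((u^3)^4)) · ((u^(-1))^4)) · ((w^5)^4)) · ((v^(-2))^4)) / v^2    [product of powers]
= ((((u^16 · u^12) · ((u^(-1))^4)) · ((w^5)^4)) · ((v^(-2))^4)) / v^2    [power of a power]
= (((u^28 · ((u^(-1))^4)) · ((w^5)^4)) · ((v^(-2))^4)) / v^2    [product of powers]
= (((u^28 · u^(-4)) · ((w^5)^4)) · ((v^(-2))^4)) / v^2    [power of a power]
= ((u^24 · ((w^5)^4)) · ((v^(-2))^4)) / v^2    [product of powers]
= ((u^24 · w^20) · ((v^(-2))^4)) / v^2    [power of a power]
= ((u^24 · w^20) · v^(-8)) / v^2    [power of a power]
= u^24v^(-10)w^20    [quotient of powers]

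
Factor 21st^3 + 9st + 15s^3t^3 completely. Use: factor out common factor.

21st^3 + 9st + 15s^3t^3
= 3(7st^3 + 3st + 5s^3t^3)    [factor out 3]
= 3st(7t^2 + 3 + 5s^2t^2)    [factor out st]

3st(7t^2 + 3 + 5s^2t^2)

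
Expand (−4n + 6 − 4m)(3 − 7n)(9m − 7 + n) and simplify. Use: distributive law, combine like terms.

(−4n + 6 − 4m)(3 − 7n)(9m − 7 + n)
= (−12n + 28n² + 18 − 42n − 12m + 28mn)(9m − 7 + n)    [distributive law]
= (−54n + 28n² + 18 − 12m + 28mn)(9m − 7 + n)    [combine like terms]
= −486mn + 378n − 54n² + 252mn² − 196n² + 28n³ + 162m − 126 + 18n − 108m² + 84m − 12mn + 252m²n − 196mn + 28mn²    [distributive law]
= −694mn + 396n − 250n² + 280mn² + 28n³ + 246m − 126 − 108m² + 252m²n    [combine like terms]

−694mn + 396n − 250n² + 280mn² + 28n³ + 246m − 126 − 108m² + 252m²n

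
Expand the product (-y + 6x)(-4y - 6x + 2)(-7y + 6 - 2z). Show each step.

(-y + 6x)(-4y - 6x + 2)(-7y + 6 - 2z)
= (4y^2 + 6xy - 2y - 24xy - 36x^2 + 12x)(-7y + 6 - 2z)    [distributive law]
= (4y^2 - 18xy - 2y - 36x^2 + 12x)(-7y + 6 - 2z)    [combine like terms]
= -28y^3 + 24y^2 - 8y^2z + 126xy^2 - 108xy + 36xyz + 14y^2 - 12y + 4yz + 252x^2y - 216x^2 + 72x^2z - 84xy + 72x - 24xz    [distributive law]
= -28y^3 + 38y^2 - 8y^2z + 126xy^2 - 192xy + 36xyz - 12y + 4yz + 252x^2y - 216x^2 + 72x^2z + 72x - 24xz    [combine like terms]

-28y^3 + 38y^2 - 8y^2z + 126xy^2 - 192xy + 36xyz - 12y + 4yz + 252x^2y - 216x^2 + 72x^2z + 72x - 24xz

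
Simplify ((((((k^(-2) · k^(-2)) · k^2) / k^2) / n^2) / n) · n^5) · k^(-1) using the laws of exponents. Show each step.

((((((k^(-2) · k^(-2)) · k^2) / k^2) / n^2) / n) · n^5) · k^(-1)
= (((((k^(-4) · k^2) / k^2) / n^2) / n) · n^5) · k^(-1)    [product of powers]
= ((((k^(-2) / k^2) / n^2) / n) · n^5) · k^(-1)    [product of powers]
= (((k^(-4) / n^2) / n) · n^5) · k^(-1)    [quotient of powers]
= k^(-5)·n^2    [quotient of powers; product of powers]

k^(-5)·n^2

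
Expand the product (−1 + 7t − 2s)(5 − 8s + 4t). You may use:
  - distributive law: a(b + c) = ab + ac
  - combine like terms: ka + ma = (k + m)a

−5 − 2s + 31t − 64st + 28t² + 16s²

(−1 + 7t − 2s)(5 − 8s + 4t)
= −5 + 8s − 4t + 35t − 56st + 28t² − 10s + 16s² − 8st    [distributive law]
= −5 − 2s + 31t − 64st + 28t² + 16s²    [combine like terms]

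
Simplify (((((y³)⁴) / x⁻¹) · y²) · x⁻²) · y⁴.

x⁻¹y¹⁸

(((((y³)⁴) / x⁻¹) · y²) · x⁻²) · y⁴
= (((y¹² / x⁻¹) · y²) · x⁻²) · y⁴    [power of a power]
= x⁻¹y¹⁸    [quotient of powers; product of powers]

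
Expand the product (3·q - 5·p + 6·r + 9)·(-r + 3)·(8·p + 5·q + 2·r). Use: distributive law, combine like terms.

p·q·r - 15·q²·r - 36·q·r² - 3·p·q + 45·q² + 63·q·r + 40·p²·r - 38·p·r² - 120·p² + 42·p·r - 12·r³ + 18·r² + 216·p + 135·q + 54·r

(3·q - 5·p + 6·r + 9)·(-r + 3)·(8·p + 5·q + 2·r)
= (-3·q·r + 9·q + 5·p·r - 15·p - 6·r² + 18·r - 9·r + 27)·(8·p + 5·q + 2·r)    [distributive law]
= (-3·q·r + 9·q + 5·p·r - 15·p - 6·r² + 9·r + 27)·(8·p + 5·q + 2·r)    [combine like terms]
= -24·p·q·r - 15·q²·r - 6·q·r² + 72·p·q + 45·q² + 18·q·r + 40·p²·r + 25·p·q·r + 10·p·r² - 120·p² - 75·p·q - 30·p·r - 48·p·r² - 30·q·r² - 12·r³ + 72·p·r + 45·q·r + 18·r² + 216·p + 135·q + 54·r    [distributive law]
= p·q·r - 15·q²·r - 36·q·r² - 3·p·q + 45·q² + 63·q·r + 40·p²·r - 38·p·r² - 120·p² + 42·p·r - 12·r³ + 18·r² + 216·p + 135·q + 54·r    [combine like terms]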